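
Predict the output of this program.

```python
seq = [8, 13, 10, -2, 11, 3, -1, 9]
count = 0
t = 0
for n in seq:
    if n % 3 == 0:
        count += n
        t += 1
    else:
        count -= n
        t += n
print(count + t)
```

14

n=8: not %3==0, count = 0-8 = -8; t=8
n=13: not %3==0, count = (-8)-13 = -21; t=21
n=10: not %3==0, count = (-21)-10 = -31; t=31
n=-2: not %3==0, count = (-31)-(-2) = -29; t=29
n=11: not %3==0, count = (-29)-11 = -40; t=40
n=3: %3==0, count = (-40)+3 = -37; t=41
n=-1: not %3==0, count = (-37)-(-1) = -36; t=40
n=9: %3==0, count = (-36)+9 = -27; t=41
count+t = (-27)+41 = 14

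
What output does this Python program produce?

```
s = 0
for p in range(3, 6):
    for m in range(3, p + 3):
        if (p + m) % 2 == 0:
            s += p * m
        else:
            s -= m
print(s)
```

p=3,m=3: even sum, s = 0+9 = 9
p=3,m=4: odd sum, s = 9-4 = 5
p=3,m=5: even sum, s = 5+15 = 20
p=4,m=3: odd sum, s = 20-3 = 17
p=4,m=4: even sum, s = 17+16 = 33
p=4,m=5: odd sum, s = 33-5 = 28
p=4,m=6: even sum, s = 28+24 = 52
p=5,m=3: even sum, s = 52+15 = 67
p=5,m=4: odd sum, s = 67-4 = 63
p=5,m=5: even sum, s = 63+25 = 88
p=5,m=6: odd sum, s = 88-6 = 82
p=5,m=7: even sum, s = 82+35 = 117

117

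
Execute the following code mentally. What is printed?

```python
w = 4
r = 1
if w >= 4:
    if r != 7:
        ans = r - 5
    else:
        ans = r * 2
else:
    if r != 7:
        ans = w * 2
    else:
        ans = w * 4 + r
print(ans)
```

w=4, r=1
w >= 4 is True; r != 7 is True
→ ans = r - 5 = -4

-4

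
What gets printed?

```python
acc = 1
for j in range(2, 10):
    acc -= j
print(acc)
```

j=2: acc = 1-2 = -1
j=3: acc = (-1)-3 = -4
j=4: acc = (-4)-4 = -8
j=5: acc = (-8)-5 = -13
j=6: acc = (-13)-6 = -19
j=7: acc = (-19)-7 = -26
j=8: acc = (-26)-8 = -34
j=9: acc = (-34)-9 = -43

-43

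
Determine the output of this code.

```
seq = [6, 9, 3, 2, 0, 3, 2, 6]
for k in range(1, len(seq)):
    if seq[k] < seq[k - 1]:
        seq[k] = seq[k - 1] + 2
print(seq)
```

[6, 9, 11, 13, 15, 17, 19, 21]

k=1: 9>=6, unchanged → [6, 9, 3, 2, 0, 3, 2, 6]
k=2: 3<9, seq[2] = 9+2 = 11 → [6, 9, 11, 2, 0, 3, 2, 6]
k=3: 2<11, seq[3] = 11+2 = 13 → [6, 9, 11, 13, 0, 3, 2, 6]
k=4: 0<13, seq[4] = 13+2 = 15 → [6, 9, 11, 13, 15, 3, 2, 6]
k=5: 3<15, seq[5] = 15+2 = 17 → [6, 9, 11, 13, 15, 17, 2, 6]
k=6: 2<17, seq[6] = 17+2 = 19 → [6, 9, 11, 13, 15, 17, 19, 6]
k=7: 6<19, seq[7] = 19+2 = 21 → [6, 9, 11, 13, 15, 17, 19, 21]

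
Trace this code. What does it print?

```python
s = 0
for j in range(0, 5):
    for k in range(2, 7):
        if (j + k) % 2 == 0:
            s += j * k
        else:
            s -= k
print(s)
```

56

j=0,k=2: even sum, s = 0+0 = 0
j=0,k=3: odd sum, s = 0-3 = -3
j=0,k=4: even sum, s = (-3)+0 = -3
j=0,k=5: odd sum, s = (-3)-5 = -8
j=0,k=6: even sum, s = (-8)+0 = -8
j=1,k=2: odd sum, s = (-8)-2 = -10
j=1,k=3: even sum, s = (-10)+3 = -7
j=1,k=4: odd sum, s = (-7)-4 = -11
j=1,k=5: even sum, s = (-11)+5 = -6
j=1,k=6: odd sum, s = (-6)-6 = -12
j=2,k=2: even sum, s = (-12)+4 = -8
j=2,k=3: odd sum, s = (-8)-3 = -11
j=2,k=4: even sum, s = (-11)+8 = -3
j=2,k=5: odd sum, s = (-3)-5 = -8
j=2,k=6: even sum, s = (-8)+12 = 4
j=3,k=2: odd sum, s = 4-2 = 2
j=3,k=3: even sum, s = 2+9 = 11
j=3,k=4: odd sum, s = 11-4 = 7
j=3,k=5: even sum, s = 7+15 = 22
j=3,k=6: odd sum, s = 22-6 = 16
j=4,k=2: even sum, s = 16+8 = 24
j=4,k=3: odd sum, s = 24-3 = 21
j=4,k=4: even sum, s = 21+16 = 37
j=4,k=5: odd sum, s = 37-5 = 32
j=4,k=6: even sum, s = 32+24 = 56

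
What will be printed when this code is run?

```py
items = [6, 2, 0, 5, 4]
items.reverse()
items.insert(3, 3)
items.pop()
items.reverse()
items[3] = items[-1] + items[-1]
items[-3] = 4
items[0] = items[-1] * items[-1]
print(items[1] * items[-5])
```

48

reverse → [4, 5, 0, 2, 6]
insert 3 at 3 → [4, 5, 0, 3, 2, 6]
pop() removes 6 → [4, 5, 0, 3, 2]
reverse → [2, 3, 0, 5, 4]
items[3] = items[-1]+items[-1] = 4+4 = 8 → [2, 3, 0, 8, 4]
items[-3] = 4 → [2, 3, 4, 8, 4]
items[0] = items[-1]*items[-1] = 4*4 = 16 → [16, 3, 4, 8, 4]
items[1]*items[-5] = 3*16 = 48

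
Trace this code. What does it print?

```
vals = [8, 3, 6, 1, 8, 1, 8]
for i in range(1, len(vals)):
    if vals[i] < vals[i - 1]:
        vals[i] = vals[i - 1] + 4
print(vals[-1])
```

i=1: 3<8, vals[1] = 8+4 = 12 → [8, 12, 6, 1, 8, 1, 8]
i=2: 6<12, vals[2] = 12+4 = 16 → [8, 12, 16, 1, 8, 1, 8]
i=3: 1<16, vals[3] = 16+4 = 20 → [8, 12, 16, 20, 8, 1, 8]
i=4: 8<20, vals[4] = 20+4 = 24 → [8, 12, 16, 20, 24, 1, 8]
i=5: 1<24, vals[5] = 24+4 = 28 → [8, 12, 16, 20, 24, 28, 8]
i=6: 8<28, vals[6] = 28+4 = 32 → [8, 12, 16, 20, 24, 28, 32]

32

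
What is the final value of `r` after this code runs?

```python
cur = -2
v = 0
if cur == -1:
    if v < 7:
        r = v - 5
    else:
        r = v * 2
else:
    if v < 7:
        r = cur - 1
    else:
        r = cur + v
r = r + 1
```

cur=-2, v=0
cur == -1 is False; v < 7 is True
→ r = cur - 1 = -3
r = (-3)+1 = -2

-2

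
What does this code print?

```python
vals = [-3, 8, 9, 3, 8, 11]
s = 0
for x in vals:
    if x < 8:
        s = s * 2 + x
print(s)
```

-3

x=-3: <8, s = 0*2+(-3) = -3
x=8: not <8
x=9: not <8
x=3: <8, s = (-3)*2+3 = -3
x=8: not <8
x=11: not <8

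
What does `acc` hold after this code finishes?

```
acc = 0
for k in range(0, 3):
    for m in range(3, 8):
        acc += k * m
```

75

k=0,m=3: acc = 0+0 = 0
k=0,m=4: acc = 0+0 = 0
k=0,m=5: acc = 0+0 = 0
k=0,m=6: acc = 0+0 = 0
k=0,m=7: acc = 0+0 = 0
k=1,m=3: acc = 0+3 = 3
k=1,m=4: acc = 3+4 = 7
k=1,m=5: acc = 7+5 = 12
k=1,m=6: acc = 12+6 = 18
k=1,m=7: acc = 18+7 = 25
k=2,m=3: acc = 25+6 = 31
k=2,m=4: acc = 31+8 = 39
k=2,m=5: acc = 39+10 = 49
k=2,m=6: acc = 49+12 = 61
k=2,m=7: acc = 61+14 = 75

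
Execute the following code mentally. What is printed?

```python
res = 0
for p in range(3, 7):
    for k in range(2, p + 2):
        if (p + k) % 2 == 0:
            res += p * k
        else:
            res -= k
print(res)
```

104

p=3,k=2: odd sum, res = 0-2 = -2
p=3,k=3: even sum, res = (-2)+9 = 7
p=3,k=4: odd sum, res = 7-4 = 3
p=4,k=2: even sum, res = 3+8 = 11
p=4,k=3: odd sum, res = 11-3 = 8
p=4,k=4: even sum, res = 8+16 = 24
p=4,k=5: odd sum, res = 24-5 = 19
p=5,k=2: odd sum, res = 19-2 = 17
p=5,k=3: even sum, res = 17+15 = 32
p=5,k=4: odd sum, res = 32-4 = 28
p=5,k=5: even sum, res = 28+25 = 53
p=5,k=6: odd sum, res = 53-6 = 47
p=6,k=2: even sum, res = 47+12 = 59
p=6,k=3: odd sum, res = 59-3 = 56
p=6,k=4: even sum, res = 56+24 = 80
p=6,k=5: odd sum, res = 80-5 = 75
p=6,k=6: even sum, res = 75+36 = 111
p=6,k=7: odd sum, res = 111-7 = 104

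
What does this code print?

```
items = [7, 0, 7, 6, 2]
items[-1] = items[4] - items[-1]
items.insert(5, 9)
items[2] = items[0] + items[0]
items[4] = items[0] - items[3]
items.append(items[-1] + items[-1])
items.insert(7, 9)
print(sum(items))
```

items[-1] = items[4]-items[-1] = 2-2 = 0 → [7, 0, 7, 6, 0]
insert 9 at 5 → [7, 0, 7, 6, 0, 9]
items[2] = items[0]+items[0] = 7+7 = 14 → [7, 0, 14, 6, 0, 9]
items[4] = items[0]-items[3] = 7-6 = 1 → [7, 0, 14, 6, 1, 9]
append items[-1]+items[-1] = 9+9 = 18 → [7, 0, 14, 6, 1, 9, 18]
insert 9 at 7 → [7, 0, 14, 6, 1, 9, 18, 9]
sum = 64

64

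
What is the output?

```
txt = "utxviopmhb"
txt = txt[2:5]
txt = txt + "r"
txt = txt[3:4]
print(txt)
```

r

slice [2:5] → 'xvi'
+ 'r' → 'xvir'
slice [3:4] → 'r'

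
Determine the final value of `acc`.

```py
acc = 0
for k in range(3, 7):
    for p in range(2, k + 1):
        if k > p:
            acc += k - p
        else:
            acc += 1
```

24

k=3,p=2: 3>2, acc = 0+1 = 1
k=3,p=3: not 3>3, acc = 1+1 = 2
k=4,p=2: 4>2, acc = 2+2 = 4
k=4,p=3: 4>3, acc = 4+1 = 5
k=4,p=4: not 4>4, acc = 5+1 = 6
k=5,p=2: 5>2, acc = 6+3 = 9
k=5,p=3: 5>3, acc = 9+2 = 11
k=5,p=4: 5>4, acc = 11+1 = 12
k=5,p=5: not 5>5, acc = 12+1 = 13
k=6,p=2: 6>2, acc = 13+4 = 17
k=6,p=3: 6>3, acc = 17+3 = 20
k=6,p=4: 6>4, acc = 20+2 = 22
k=6,p=5: 6>5, acc = 22+1 = 23
k=6,p=6: not 6>6, acc = 23+1 = 24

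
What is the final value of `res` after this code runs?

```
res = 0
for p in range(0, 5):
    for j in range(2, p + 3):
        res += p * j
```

p=0,j=2: res = 0+0 = 0
p=1,j=2: res = 0+2 = 2
p=1,j=3: res = 2+3 = 5
p=2,j=2: res = 5+4 = 9
p=2,j=3: res = 9+6 = 15
p=2,j=4: res = 15+8 = 23
p=3,j=2: res = 23+6 = 29
p=3,j=3: res = 29+9 = 38
p=3,j=4: res = 38+12 = 50
p=3,j=5: res = 50+15 = 65
p=4,j=2: res = 65+8 = 73
p=4,j=3: res = 73+12 = 85
p=4,j=4: res = 85+16 = 101
p=4,j=5: res = 101+20 = 121
p=4,j=6: res = 121+24 = 145

145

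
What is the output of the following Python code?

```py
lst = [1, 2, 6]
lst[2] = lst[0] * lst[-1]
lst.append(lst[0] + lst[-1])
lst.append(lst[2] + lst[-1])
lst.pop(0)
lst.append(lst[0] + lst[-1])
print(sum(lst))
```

43

lst[2] = lst[0]*lst[-1] = 1*6 = 6 → [1, 2, 6]
append lst[0]+lst[-1] = 1+6 = 7 → [1, 2, 6, 7]
append lst[2]+lst[-1] = 6+7 = 13 → [1, 2, 6, 7, 13]
pop(0) removes 1 → [2, 6, 7, 13]
append lst[0]+lst[-1] = 2+13 = 15 → [2, 6, 7, 13, 15]
sum = 43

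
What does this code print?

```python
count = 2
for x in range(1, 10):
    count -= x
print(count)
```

x=1: count = 2-1 = 1
x=2: count = 1-2 = -1
x=3: count = (-1)-3 = -4
x=4: count = (-4)-4 = -8
x=5: count = (-8)-5 = -13
x=6: count = (-13)-6 = -19
x=7: count = (-19)-7 = -26
x=8: count = (-26)-8 = -34
x=9: count = (-34)-9 = -43

-43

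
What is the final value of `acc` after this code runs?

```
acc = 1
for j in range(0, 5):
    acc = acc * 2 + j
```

58

j=0: acc = 1*2+0 = 2
j=1: acc = 2*2+1 = 5
j=2: acc = 5*2+2 = 12
j=3: acc = 12*2+3 = 27
j=4: acc = 27*2+4 = 58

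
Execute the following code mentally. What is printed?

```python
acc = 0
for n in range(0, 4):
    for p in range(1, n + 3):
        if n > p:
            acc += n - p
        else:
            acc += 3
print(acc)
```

n=0,p=1: not 0>1, acc = 0+3 = 3
n=0,p=2: not 0>2, acc = 3+3 = 6
n=1,p=1: not 1>1, acc = 6+3 = 9
n=1,p=2: not 1>2, acc = 9+3 = 12
n=1,p=3: not 1>3, acc = 12+3 = 15
n=2,p=1: 2>1, acc = 15+1 = 16
n=2,p=2: not 2>2, acc = 16+3 = 19
n=2,p=3: not 2>3, acc = 19+3 = 22
n=2,p=4: not 2>4, acc = 22+3 = 25
n=3,p=1: 3>1, acc = 25+2 = 27
n=3,p=2: 3>2, acc = 27+1 = 28
n=3,p=3: not 3>3, acc = 28+3 = 31
n=3,p=4: not 3>4, acc = 31+3 = 34
n=3,p=5: not 3>5, acc = 34+3 = 37

37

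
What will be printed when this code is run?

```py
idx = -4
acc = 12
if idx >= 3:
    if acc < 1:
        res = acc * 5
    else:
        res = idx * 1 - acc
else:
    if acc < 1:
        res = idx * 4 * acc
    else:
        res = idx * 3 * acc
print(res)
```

idx=-4, acc=12
idx >= 3 is False; acc < 1 is False
→ res = idx * 3 * acc = -144

-144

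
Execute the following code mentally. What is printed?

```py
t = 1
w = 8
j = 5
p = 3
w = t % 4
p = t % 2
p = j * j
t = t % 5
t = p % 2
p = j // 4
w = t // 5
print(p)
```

1

w = 1%4 = 1
p = 1%2 = 1
p = 5*5 = 25
t = 1%5 = 1
t = 25%2 = 1
p = 5//4 = 1
w = 1//5 = 0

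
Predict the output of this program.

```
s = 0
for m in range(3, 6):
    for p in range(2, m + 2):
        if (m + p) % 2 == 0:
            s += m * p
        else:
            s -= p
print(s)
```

47

m=3,p=2: odd sum, s = 0-2 = -2
m=3,p=3: even sum, s = (-2)+9 = 7
m=3,p=4: odd sum, s = 7-4 = 3
m=4,p=2: even sum, s = 3+8 = 11
m=4,p=3: odd sum, s = 11-3 = 8
m=4,p=4: even sum, s = 8+16 = 24
m=4,p=5: odd sum, s = 24-5 = 19
m=5,p=2: odd sum, s = 19-2 = 17
m=5,p=3: even sum, s = 17+15 = 32
m=5,p=4: odd sum, s = 32-4 = 28
m=5,p=5: even sum, s = 28+25 = 53
m=5,p=6: odd sum, s = 53-6 = 47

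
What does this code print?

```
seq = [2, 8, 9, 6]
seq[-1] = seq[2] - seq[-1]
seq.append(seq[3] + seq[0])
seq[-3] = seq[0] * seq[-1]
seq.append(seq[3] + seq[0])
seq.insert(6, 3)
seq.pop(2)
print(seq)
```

[2, 8, 3, 5, 5, 3]

seq[-1] = seq[2]-seq[-1] = 9-6 = 3 → [2, 8, 9, 3]
append seq[3]+seq[0] = 3+2 = 5 → [2, 8, 9, 3, 5]
seq[-3] = seq[0]*seq[-1] = 2*5 = 10 → [2, 8, 10, 3, 5]
append seq[3]+seq[0] = 3+2 = 5 → [2, 8, 10, 3, 5, 5]
insert 3 at 6 → [2, 8, 10, 3, 5, 5, 3]
pop(2) removes 10 → [2, 8, 3, 5, 5, 3]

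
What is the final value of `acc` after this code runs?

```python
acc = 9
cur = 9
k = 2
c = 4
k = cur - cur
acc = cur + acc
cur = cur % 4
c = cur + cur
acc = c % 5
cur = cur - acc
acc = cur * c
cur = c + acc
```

-2

k = 9-9 = 0
acc = 9+9 = 18
cur = 9%4 = 1
c = 1+1 = 2
acc = 2%5 = 2
cur = 1-2 = -1
acc = (-1)*2 = -2
cur = 2+(-2) = 0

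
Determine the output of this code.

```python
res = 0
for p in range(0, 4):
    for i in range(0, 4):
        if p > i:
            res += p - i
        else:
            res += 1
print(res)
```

p=0,i=0: not 0>0, res = 0+1 = 1
p=0,i=1: not 0>1, res = 1+1 = 2
p=0,i=2: not 0>2, res = 2+1 = 3
p=0,i=3: not 0>3, res = 3+1 = 4
p=1,i=0: 1>0, res = 4+1 = 5
p=1,i=1: not 1>1, res = 5+1 = 6
p=1,i=2: not 1>2, res = 6+1 = 7
p=1,i=3: not 1>3, res = 7+1 = 8
p=2,i=0: 2>0, res = 8+2 = 10
p=2,i=1: 2>1, res = 10+1 = 11
p=2,i=2: not 2>2, res = 11+1 = 12
p=2,i=3: not 2>3, res = 12+1 = 13
p=3,i=0: 3>0, res = 13+3 = 16
p=3,i=1: 3>1, res = 16+2 = 18
p=3,i=2: 3>2, res = 18+1 = 19
p=3,i=3: not 3>3, res = 19+1 = 20

20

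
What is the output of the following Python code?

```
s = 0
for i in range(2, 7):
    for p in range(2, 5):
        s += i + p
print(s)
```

105

i=2,p=2: s = 0+4 = 4
i=2,p=3: s = 4+5 = 9
i=2,p=4: s = 9+6 = 15
i=3,p=2: s = 15+5 = 20
i=3,p=3: s = 20+6 = 26
i=3,p=4: s = 26+7 = 33
i=4,p=2: s = 33+6 = 39
i=4,p=3: s = 39+7 = 46
i=4,p=4: s = 46+8 = 54
i=5,p=2: s = 54+7 = 61
i=5,p=3: s = 61+8 = 69
i=5,p=4: s = 69+9 = 78
i=6,p=2: s = 78+8 = 86
i=6,p=3: s = 86+9 = 95
i=6,p=4: s = 95+10 = 105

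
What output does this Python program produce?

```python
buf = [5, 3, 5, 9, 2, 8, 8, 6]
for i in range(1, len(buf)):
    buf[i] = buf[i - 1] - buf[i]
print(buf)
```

[5, 2, -3, -12, -14, -22, -30, -36]

i=1: buf[1] = 5-3 = 2 → [5, 2, 5, 9, 2, 8, 8, 6]
i=2: buf[2] = 2-5 = -3 → [5, 2, -3, 9, 2, 8, 8, 6]
i=3: buf[3] = (-3)-9 = -12 → [5, 2, -3, -12, 2, 8, 8, 6]
i=4: buf[4] = (-12)-2 = -14 → [5, 2, -3, -12, -14, 8, 8, 6]
i=5: buf[5] = (-14)-8 = -22 → [5, 2, -3, -12, -14, -22, 8, 6]
i=6: buf[6] = (-22)-8 = -30 → [5, 2, -3, -12, -14, -22, -30, 6]
i=7: buf[7] = (-30)-6 = -36 → [5, 2, -3, -12, -14, -22, -30, -36]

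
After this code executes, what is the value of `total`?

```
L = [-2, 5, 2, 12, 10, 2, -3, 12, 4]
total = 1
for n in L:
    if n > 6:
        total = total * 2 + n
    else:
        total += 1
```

117

n=-2: not >6, total = 1+1 = 2
n=5: not >6, total = 2+1 = 3
n=2: not >6, total = 3+1 = 4
n=12: >6, total = 4*2+12 = 20
n=10: >6, total = 20*2+10 = 50
n=2: not >6, total = 50+1 = 51
n=-3: not >6, total = 51+1 = 52
n=12: >6, total = 52*2+12 = 116
n=4: not >6, total = 116+1 = 117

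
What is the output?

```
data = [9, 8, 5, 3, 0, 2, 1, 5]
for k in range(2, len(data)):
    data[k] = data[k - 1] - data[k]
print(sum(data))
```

7

k=2: data[2] = 8-5 = 3 → [9, 8, 3, 3, 0, 2, 1, 5]
k=3: data[3] = 3-3 = 0 → [9, 8, 3, 0, 0, 2, 1, 5]
k=4: data[4] = 0-0 = 0 → [9, 8, 3, 0, 0, 2, 1, 5]
k=5: data[5] = 0-2 = -2 → [9, 8, 3, 0, 0, -2, 1, 5]
k=6: data[6] = (-2)-1 = -3 → [9, 8, 3, 0, 0, -2, -3, 5]
k=7: data[7] = (-3)-5 = -8 → [9, 8, 3, 0, 0, -2, -3, -8]
sum = 7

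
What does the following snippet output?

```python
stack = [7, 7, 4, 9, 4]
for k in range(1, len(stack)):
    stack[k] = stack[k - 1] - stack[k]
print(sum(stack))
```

-27

k=1: stack[1] = 7-7 = 0 → [7, 0, 4, 9, 4]
k=2: stack[2] = 0-4 = -4 → [7, 0, -4, 9, 4]
k=3: stack[3] = (-4)-9 = -13 → [7, 0, -4, -13, 4]
k=4: stack[4] = (-13)-4 = -17 → [7, 0, -4, -13, -17]
sum = -27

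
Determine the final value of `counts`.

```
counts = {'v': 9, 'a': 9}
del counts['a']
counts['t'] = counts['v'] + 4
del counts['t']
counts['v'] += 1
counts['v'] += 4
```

del 'a' → {'v': 9}
counts['t'] = counts['v']+4 = 13 → {'v': 9, 't': 13}
del 't' → {'v': 9}
counts['v'] = 9+1 = 10 → {'v': 10}
counts['v'] = 10+4 = 14 → {'v': 14}

{'v': 14}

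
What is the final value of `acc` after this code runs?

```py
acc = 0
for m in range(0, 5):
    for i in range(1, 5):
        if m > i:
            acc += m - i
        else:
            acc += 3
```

m=0,i=1: not 0>1, acc = 0+3 = 3
m=0,i=2: not 0>2, acc = 3+3 = 6
m=0,i=3: not 0>3, acc = 6+3 = 9
m=0,i=4: not 0>4, acc = 9+3 = 12
m=1,i=1: not 1>1, acc = 12+3 = 15
m=1,i=2: not 1>2, acc = 15+3 = 18
m=1,i=3: not 1>3, acc = 18+3 = 21
m=1,i=4: not 1>4, acc = 21+3 = 24
m=2,i=1: 2>1, acc = 24+1 = 25
m=2,i=2: not 2>2, acc = 25+3 = 28
m=2,i=3: not 2>3, acc = 28+3 = 31
m=2,i=4: not 2>4, acc = 31+3 = 34
m=3,i=1: 3>1, acc = 34+2 = 36
m=3,i=2: 3>2, acc = 36+1 = 37
m=3,i=3: not 3>3, acc = 37+3 = 40
m=3,i=4: not 3>4, acc = 40+3 = 43
m=4,i=1: 4>1, acc = 43+3 = 46
m=4,i=2: 4>2, acc = 46+2 = 48
m=4,i=3: 4>3, acc = 48+1 = 49
m=4,i=4: not 4>4, acc = 49+3 = 52

52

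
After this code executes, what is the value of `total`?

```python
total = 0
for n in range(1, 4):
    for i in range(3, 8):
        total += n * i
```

150

n=1,i=3: total = 0+3 = 3
n=1,i=4: total = 3+4 = 7
n=1,i=5: total = 7+5 = 12
n=1,i=6: total = 12+6 = 18
n=1,i=7: total = 18+7 = 25
n=2,i=3: total = 25+6 = 31
n=2,i=4: total = 31+8 = 39
n=2,i=5: total = 39+10 = 49
n=2,i=6: total = 49+12 = 61
n=2,i=7: total = 61+14 = 75
n=3,i=3: total = 75+9 = 84
n=3,i=4: total = 84+12 = 96
n=3,i=5: total = 96+15 = 111
n=3,i=6: total = 111+18 = 129
n=3,i=7: total = 129+21 = 150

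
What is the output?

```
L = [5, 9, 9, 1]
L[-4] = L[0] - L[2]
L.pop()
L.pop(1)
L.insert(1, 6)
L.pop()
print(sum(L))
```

2

L[-4] = L[0]-L[2] = 5-9 = -4 → [-4, 9, 9, 1]
pop() removes 1 → [-4, 9, 9]
pop(1) removes 9 → [-4, 9]
insert 6 at 1 → [-4, 6, 9]
pop() removes 9 → [-4, 6]
sum = 2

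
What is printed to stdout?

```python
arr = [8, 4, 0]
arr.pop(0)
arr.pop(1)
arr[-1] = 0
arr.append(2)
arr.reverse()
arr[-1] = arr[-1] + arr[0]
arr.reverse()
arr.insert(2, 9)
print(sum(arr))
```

13

pop(0) removes 8 → [4, 0]
pop(1) removes 0 → [4]
arr[-1] = 0 → [0]
append 2 → [0, 2]
reverse → [2, 0]
arr[-1] = arr[-1]+arr[0] = 0+2 = 2 → [2, 2]
reverse → [2, 2]
insert 9 at 2 → [2, 2, 9]
sum = 13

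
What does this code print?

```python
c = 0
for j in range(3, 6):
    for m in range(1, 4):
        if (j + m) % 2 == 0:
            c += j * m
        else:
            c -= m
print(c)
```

32

j=3,m=1: even sum, c = 0+3 = 3
j=3,m=2: odd sum, c = 3-2 = 1
j=3,m=3: even sum, c = 1+9 = 10
j=4,m=1: odd sum, c = 10-1 = 9
j=4,m=2: even sum, c = 9+8 = 17
j=4,m=3: odd sum, c = 17-3 = 14
j=5,m=1: even sum, c = 14+5 = 19
j=5,m=2: odd sum, c = 19-2 = 17
j=5,m=3: even sum, c = 17+15 = 32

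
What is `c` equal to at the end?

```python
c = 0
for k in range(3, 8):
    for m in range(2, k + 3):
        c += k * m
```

775

k=3,m=2: c = 0+6 = 6
k=3,m=3: c = 6+9 = 15
k=3,m=4: c = 15+12 = 27
k=3,m=5: c = 27+15 = 42
k=4,m=2: c = 42+8 = 50
k=4,m=3: c = 50+12 = 62
k=4,m=4: c = 62+16 = 78
k=4,m=5: c = 78+20 = 98
k=4,m=6: c = 98+24 = 122
k=5,m=2: c = 122+10 = 132
k=5,m=3: c = 132+15 = 147
k=5,m=4: c = 147+20 = 167
k=5,m=5: c = 167+25 = 192
k=5,m=6: c = 192+30 = 222
k=5,m=7: c = 222+35 = 257
k=6,m=2: c = 257+12 = 269
k=6,m=3: c = 269+18 = 287
k=6,m=4: c = 287+24 = 311
k=6,m=5: c = 311+30 = 341
k=6,m=6: c = 341+36 = 377
k=6,m=7: c = 377+42 = 419
k=6,m=8: c = 419+48 = 467
k=7,m=2: c = 467+14 = 481
k=7,m=3: c = 481+21 = 502
k=7,m=4: c = 502+28 = 530
k=7,m=5: c = 530+35 = 565
k=7,m=6: c = 565+42 = 607
k=7,m=7: c = 607+49 = 656
k=7,m=8: c = 656+56 = 712
k=7,m=9: c = 712+63 = 775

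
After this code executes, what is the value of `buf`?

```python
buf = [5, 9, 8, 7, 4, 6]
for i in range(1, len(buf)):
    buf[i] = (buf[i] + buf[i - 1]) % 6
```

[5, 2, 4, 5, 3, 3]

i=1: buf[1] = (9+5)%6 = 2 → [5, 2, 8, 7, 4, 6]
i=2: buf[2] = (8+2)%6 = 4 → [5, 2, 4, 7, 4, 6]
i=3: buf[3] = (7+4)%6 = 5 → [5, 2, 4, 5, 4, 6]
i=4: buf[4] = (4+5)%6 = 3 → [5, 2, 4, 5, 3, 6]
i=5: buf[5] = (6+3)%6 = 3 → [5, 2, 4, 5, 3, 3]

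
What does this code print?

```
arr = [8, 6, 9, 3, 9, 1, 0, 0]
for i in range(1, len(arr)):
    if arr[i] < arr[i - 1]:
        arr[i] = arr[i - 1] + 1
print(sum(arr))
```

86

i=1: 6<8, arr[1] = 8+1 = 9 → [8, 9, 9, 3, 9, 1, 0, 0]
i=2: 9>=9, unchanged → [8, 9, 9, 3, 9, 1, 0, 0]
i=3: 3<9, arr[3] = 9+1 = 10 → [8, 9, 9, 10, 9, 1, 0, 0]
i=4: 9<10, arr[4] = 10+1 = 11 → [8, 9, 9, 10, 11, 1, 0, 0]
i=5: 1<11, arr[5] = 11+1 = 12 → [8, 9, 9, 10, 11, 12, 0, 0]
i=6: 0<12, arr[6] = 12+1 = 13 → [8, 9, 9, 10, 11, 12, 13, 0]
i=7: 0<13, arr[7] = 13+1 = 14 → [8, 9, 9, 10, 11, 12, 13, 14]
sum = 86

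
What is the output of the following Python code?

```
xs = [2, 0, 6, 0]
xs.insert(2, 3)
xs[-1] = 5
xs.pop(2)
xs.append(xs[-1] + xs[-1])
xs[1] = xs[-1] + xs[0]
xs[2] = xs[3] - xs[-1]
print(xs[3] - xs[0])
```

insert 3 at 2 → [2, 0, 3, 6, 0]
xs[-1] = 5 → [2, 0, 3, 6, 5]
pop(2) removes 3 → [2, 0, 6, 5]
append xs[-1]+xs[-1] = 5+5 = 10 → [2, 0, 6, 5, 10]
xs[1] = xs[-1]+xs[0] = 10+2 = 12 → [2, 12, 6, 5, 10]
xs[2] = xs[3]-xs[-1] = 5-10 = -5 → [2, 12, -5, 5, 10]
xs[3]-xs[0] = 5-2 = 3

3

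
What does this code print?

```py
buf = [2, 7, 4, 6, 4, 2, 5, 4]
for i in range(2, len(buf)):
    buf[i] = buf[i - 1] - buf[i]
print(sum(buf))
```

-39

i=2: buf[2] = 7-4 = 3 → [2, 7, 3, 6, 4, 2, 5, 4]
i=3: buf[3] = 3-6 = -3 → [2, 7, 3, -3, 4, 2, 5, 4]
i=4: buf[4] = (-3)-4 = -7 → [2, 7, 3, -3, -7, 2, 5, 4]
i=5: buf[5] = (-7)-2 = -9 → [2, 7, 3, -3, -7, -9, 5, 4]
i=6: buf[6] = (-9)-5 = -14 → [2, 7, 3, -3, -7, -9, -14, 4]
i=7: buf[7] = (-14)-4 = -18 → [2, 7, 3, -3, -7, -9, -14, -18]
sum = -39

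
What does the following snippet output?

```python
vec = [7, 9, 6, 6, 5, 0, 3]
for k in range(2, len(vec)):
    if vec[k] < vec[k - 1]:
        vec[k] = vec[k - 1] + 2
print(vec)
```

k=2: 6<9, vec[2] = 9+2 = 11 → [7, 9, 11, 6, 5, 0, 3]
k=3: 6<11, vec[3] = 11+2 = 13 → [7, 9, 11, 13, 5, 0, 3]
k=4: 5<13, vec[4] = 13+2 = 15 → [7, 9, 11, 13, 15, 0, 3]
k=5: 0<15, vec[5] = 15+2 = 17 → [7, 9, 11, 13, 15, 17, 3]
k=6: 3<17, vec[6] = 17+2 = 19 → [7, 9, 11, 13, 15, 17, 19]

[7, 9, 11, 13, 15, 17, 19]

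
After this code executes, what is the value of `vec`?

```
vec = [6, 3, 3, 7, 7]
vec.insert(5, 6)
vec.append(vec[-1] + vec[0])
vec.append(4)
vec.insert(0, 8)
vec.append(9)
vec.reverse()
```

[9, 4, 12, 6, 7, 7, 3, 3, 6, 8]

insert 6 at 5 → [6, 3, 3, 7, 7, 6]
append vec[-1]+vec[0] = 6+6 = 12 → [6, 3, 3, 7, 7, 6, 12]
append 4 → [6, 3, 3, 7, 7, 6, 12, 4]
insert 8 at 0 → [8, 6, 3, 3, 7, 7, 6, 12, 4]
append 9 → [8, 6, 3, 3, 7, 7, 6, 12, 4, 9]
reverse → [9, 4, 12, 6, 7, 7, 3, 3, 6, 8]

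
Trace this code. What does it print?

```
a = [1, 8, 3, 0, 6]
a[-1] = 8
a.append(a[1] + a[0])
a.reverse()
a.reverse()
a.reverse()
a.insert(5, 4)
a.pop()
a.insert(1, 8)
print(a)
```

[9, 8, 8, 0, 3, 8, 4]

a[-1] = 8 → [1, 8, 3, 0, 8]
append a[1]+a[0] = 8+1 = 9 → [1, 8, 3, 0, 8, 9]
reverse → [9, 8, 0, 3, 8, 1]
reverse → [1, 8, 3, 0, 8, 9]
reverse → [9, 8, 0, 3, 8, 1]
insert 4 at 5 → [9, 8, 0, 3, 8, 4, 1]
pop() removes 1 → [9, 8, 0, 3, 8, 4]
insert 8 at 1 → [9, 8, 8, 0, 3, 8, 4]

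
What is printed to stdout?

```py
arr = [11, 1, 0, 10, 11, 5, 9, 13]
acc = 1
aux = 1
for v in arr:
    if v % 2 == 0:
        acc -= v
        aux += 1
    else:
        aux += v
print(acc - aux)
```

v=11: not even; aux=12
v=1: not even; aux=13
v=0: even, acc = 1-0 = 1; aux=14
v=10: even, acc = 1-10 = -9; aux=15
v=11: not even; aux=26
v=5: not even; aux=31
v=9: not even; aux=40
v=13: not even; aux=53
acc-aux = (-9)-53 = -62

-62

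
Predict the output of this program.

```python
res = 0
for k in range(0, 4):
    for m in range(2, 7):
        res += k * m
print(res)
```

k=0,m=2: res = 0+0 = 0
k=0,m=3: res = 0+0 = 0
k=0,m=4: res = 0+0 = 0
k=0,m=5: res = 0+0 = 0
k=0,m=6: res = 0+0 = 0
k=1,m=2: res = 0+2 = 2
k=1,m=3: res = 2+3 = 5
k=1,m=4: res = 5+4 = 9
k=1,m=5: res = 9+5 = 14
k=1,m=6: res = 14+6 = 20
k=2,m=2: res = 20+4 = 24
k=2,m=3: res = 24+6 = 30
k=2,m=4: res = 30+8 = 38
k=2,m=5: res = 38+10 = 48
k=2,m=6: res = 48+12 = 60
k=3,m=2: res = 60+6 = 66
k=3,m=3: res = 66+9 = 75
k=3,m=4: res = 75+12 = 87
k=3,m=5: res = 87+15 = 102
k=3,m=6: res = 102+18 = 120

120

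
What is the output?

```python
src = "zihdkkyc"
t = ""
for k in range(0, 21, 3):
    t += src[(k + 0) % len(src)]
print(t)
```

zdyikch

k=0: add src[0]='z' → 'z'
k=3: add src[3]='d' → 'zd'
k=6: add src[6]='y' → 'zdy'
k=9: add src[1]='i' → 'zdyi'
k=12: add src[4]='k' → 'zdyik'
k=15: add src[7]='c' → 'zdyikc'
k=18: add src[2]='h' → 'zdyikch'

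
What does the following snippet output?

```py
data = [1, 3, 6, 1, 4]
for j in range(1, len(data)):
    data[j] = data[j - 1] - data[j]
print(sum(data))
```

j=1: data[1] = 1-3 = -2 → [1, -2, 6, 1, 4]
j=2: data[2] = (-2)-6 = -8 → [1, -2, -8, 1, 4]
j=3: data[3] = (-8)-1 = -9 → [1, -2, -8, -9, 4]
j=4: data[4] = (-9)-4 = -13 → [1, -2, -8, -9, -13]
sum = -31

-31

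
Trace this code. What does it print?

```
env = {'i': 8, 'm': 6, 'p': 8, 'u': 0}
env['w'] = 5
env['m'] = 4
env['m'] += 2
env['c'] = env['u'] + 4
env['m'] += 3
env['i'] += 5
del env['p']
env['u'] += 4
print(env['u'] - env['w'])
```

-1

env['w'] = 5 → {'i': 8, 'm': 6, 'p': 8, 'u': 0, 'w': 5}
env['m'] = 4 → {'i': 8, 'm': 4, 'p': 8, 'u': 0, 'w': 5}
env['m'] = 4+2 = 6 → {'i': 8, 'm': 6, 'p': 8, 'u': 0, 'w': 5}
env['c'] = env['u']+4 = 4 → {'i': 8, 'm': 6, 'p': 8, 'u': 0, 'w': 5, 'c': 4}
env['m'] = 6+3 = 9 → {'i': 8, 'm': 9, 'p': 8, 'u': 0, 'w': 5, 'c': 4}
env['i'] = 8+5 = 13 → {'i': 13, 'm': 9, 'p': 8, 'u': 0, 'w': 5, 'c': 4}
del 'p' → {'i': 13, 'm': 9, 'u': 0, 'w': 5, 'c': 4}
env['u'] = 0+4 = 4 → {'i': 13, 'm': 9, 'u': 4, 'w': 5, 'c': 4}
env['u']-env['w'] = 4-5 = -1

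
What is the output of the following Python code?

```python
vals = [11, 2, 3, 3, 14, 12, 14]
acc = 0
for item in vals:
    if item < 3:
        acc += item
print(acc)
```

item=11: not <3
item=2: <3, acc = 0+2 = 2
item=3: not <3
item=3: not <3
item=14: not <3
item=12: not <3
item=14: not <3

2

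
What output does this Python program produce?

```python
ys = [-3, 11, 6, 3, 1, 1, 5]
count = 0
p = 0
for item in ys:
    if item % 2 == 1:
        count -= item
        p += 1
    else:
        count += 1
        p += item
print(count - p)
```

item=-3: odd, count = 0-(-3) = 3; p=1
item=11: odd, count = 3-11 = -8; p=2
item=6: not odd, count = (-8)+1 = -7; p=8
item=3: odd, count = (-7)-3 = -10; p=9
item=1: odd, count = (-10)-1 = -11; p=10
item=1: odd, count = (-11)-1 = -12; p=11
item=5: odd, count = (-12)-5 = -17; p=12
count-p = (-17)-12 = -29

-29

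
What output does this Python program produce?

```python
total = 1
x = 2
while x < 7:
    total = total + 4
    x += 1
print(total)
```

x=2: total = 1+4 = 5
x=3: total = 5+4 = 9
x=4: total = 9+4 = 13
x=5: total = 13+4 = 17
x=6: total = 17+4 = 21

21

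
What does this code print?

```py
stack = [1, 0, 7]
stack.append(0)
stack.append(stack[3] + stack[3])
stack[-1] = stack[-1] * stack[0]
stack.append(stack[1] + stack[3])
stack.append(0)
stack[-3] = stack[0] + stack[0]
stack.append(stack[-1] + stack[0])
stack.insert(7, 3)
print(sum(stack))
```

append 0 → [1, 0, 7, 0]
append stack[3]+stack[3] = 0+0 = 0 → [1, 0, 7, 0, 0]
stack[-1] = stack[-1]*stack[0] = 0*1 = 0 → [1, 0, 7, 0, 0]
append stack[1]+stack[3] = 0+0 = 0 → [1, 0, 7, 0, 0, 0]
append 0 → [1, 0, 7, 0, 0, 0, 0]
stack[-3] = stack[0]+stack[0] = 1+1 = 2 → [1, 0, 7, 0, 2, 0, 0]
append stack[-1]+stack[0] = 0+1 = 1 → [1, 0, 7, 0, 2, 0, 0, 1]
insert 3 at 7 → [1, 0, 7, 0, 2, 0, 0, 3, 1]
sum = 14

14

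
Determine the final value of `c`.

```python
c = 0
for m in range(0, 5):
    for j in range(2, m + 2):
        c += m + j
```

m=1,j=2: c = 0+3 = 3
m=2,j=2: c = 3+4 = 7
m=2,j=3: c = 7+5 = 12
m=3,j=2: c = 12+5 = 17
m=3,j=3: c = 17+6 = 23
m=3,j=4: c = 23+7 = 30
m=4,j=2: c = 30+6 = 36
m=4,j=3: c = 36+7 = 43
m=4,j=4: c = 43+8 = 51
m=4,j=5: c = 51+9 = 60

60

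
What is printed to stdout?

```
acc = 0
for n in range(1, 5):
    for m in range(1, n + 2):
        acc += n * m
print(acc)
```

105

n=1,m=1: acc = 0+1 = 1
n=1,m=2: acc = 1+2 = 3
n=2,m=1: acc = 3+2 = 5
n=2,m=2: acc = 5+4 = 9
n=2,m=3: acc = 9+6 = 15
n=3,m=1: acc = 15+3 = 18
n=3,m=2: acc = 18+6 = 24
n=3,m=3: acc = 24+9 = 33
n=3,m=4: acc = 33+12 = 45
n=4,m=1: acc = 45+4 = 49
n=4,m=2: acc = 49+8 = 57
n=4,m=3: acc = 57+12 = 69
n=4,m=4: acc = 69+16 = 85
n=4,m=5: acc = 85+20 = 105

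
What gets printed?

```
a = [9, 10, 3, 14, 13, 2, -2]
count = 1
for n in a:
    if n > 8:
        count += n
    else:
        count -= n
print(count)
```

44

n=9: >8, count = 1+9 = 10
n=10: >8, count = 10+10 = 20
n=3: not >8, count = 20-3 = 17
n=14: >8, count = 17+14 = 31
n=13: >8, count = 31+13 = 44
n=2: not >8, count = 44-2 = 42
n=-2: not >8, count = 42-(-2) = 44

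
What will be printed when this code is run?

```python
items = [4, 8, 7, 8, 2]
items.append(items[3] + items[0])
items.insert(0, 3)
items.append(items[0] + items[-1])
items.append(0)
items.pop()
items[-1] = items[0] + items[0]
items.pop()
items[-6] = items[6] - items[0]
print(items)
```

[3, 9, 8, 7, 8, 2, 12]

append items[3]+items[0] = 8+4 = 12 → [4, 8, 7, 8, 2, 12]
insert 3 at 0 → [3, 4, 8, 7, 8, 2, 12]
append items[0]+items[-1] = 3+12 = 15 → [3, 4, 8, 7, 8, 2, 12, 15]
append 0 → [3, 4, 8, 7, 8, 2, 12, 15, 0]
pop() removes 0 → [3, 4, 8, 7, 8, 2, 12, 15]
items[-1] = items[0]+items[0] = 3+3 = 6 → [3, 4, 8, 7, 8, 2, 12, 6]
pop() removes 6 → [3, 4, 8, 7, 8, 2, 12]
items[-6] = items[6]-items[0] = 12-3 = 9 → [3, 9, 8, 7, 8, 2, 12]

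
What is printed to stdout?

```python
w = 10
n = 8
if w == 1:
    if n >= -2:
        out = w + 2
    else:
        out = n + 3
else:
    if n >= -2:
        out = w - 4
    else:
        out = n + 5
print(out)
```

w=10, n=8
w == 1 is False; n >= -2 is True
→ out = w - 4 = 6

6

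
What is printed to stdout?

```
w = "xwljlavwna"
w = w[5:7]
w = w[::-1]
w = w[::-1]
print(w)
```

av

slice [5:7] → 'av'
reverse → 'va'
reverse → 'av'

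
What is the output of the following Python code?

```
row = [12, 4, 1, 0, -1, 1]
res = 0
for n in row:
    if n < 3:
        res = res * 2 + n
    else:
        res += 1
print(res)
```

39

n=12: not <3, res = 0+1 = 1
n=4: not <3, res = 1+1 = 2
n=1: <3, res = 2*2+1 = 5
n=0: <3, res = 5*2+0 = 10
n=-1: <3, res = 10*2+(-1) = 19
n=1: <3, res = 19*2+1 = 39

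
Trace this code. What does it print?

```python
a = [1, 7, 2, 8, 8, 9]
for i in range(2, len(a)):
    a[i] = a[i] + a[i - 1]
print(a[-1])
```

i=2: a[2] = 2+7 = 9 → [1, 7, 9, 8, 8, 9]
i=3: a[3] = 8+9 = 17 → [1, 7, 9, 17, 8, 9]
i=4: a[4] = 8+17 = 25 → [1, 7, 9, 17, 25, 9]
i=5: a[5] = 9+25 = 34 → [1, 7, 9, 17, 25, 34]

34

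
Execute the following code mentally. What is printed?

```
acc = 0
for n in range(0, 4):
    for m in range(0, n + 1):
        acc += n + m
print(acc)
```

30

n=0,m=0: acc = 0+0 = 0
n=1,m=0: acc = 0+1 = 1
n=1,m=1: acc = 1+2 = 3
n=2,m=0: acc = 3+2 = 5
n=2,m=1: acc = 5+3 = 8
n=2,m=2: acc = 8+4 = 12
n=3,m=0: acc = 12+3 = 15
n=3,m=1: acc = 15+4 = 19
n=3,m=2: acc = 19+5 = 24
n=3,m=3: acc = 24+6 = 30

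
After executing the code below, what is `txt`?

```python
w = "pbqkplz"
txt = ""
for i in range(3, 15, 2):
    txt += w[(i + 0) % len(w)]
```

'klpqpz'

i=3: add w[3]='k' → 'k'
i=5: add w[5]='l' → 'kl'
i=7: add w[0]='p' → 'klp'
i=9: add w[2]='q' → 'klpq'
i=11: add w[4]='p' → 'klpqp'
i=13: add w[6]='z' → 'klpqpz'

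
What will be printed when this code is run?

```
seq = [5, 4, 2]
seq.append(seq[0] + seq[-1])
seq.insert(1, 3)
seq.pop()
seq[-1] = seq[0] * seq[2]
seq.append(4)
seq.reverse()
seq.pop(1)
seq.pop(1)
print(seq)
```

[4, 3, 5]

append seq[0]+seq[-1] = 5+2 = 7 → [5, 4, 2, 7]
insert 3 at 1 → [5, 3, 4, 2, 7]
pop() removes 7 → [5, 3, 4, 2]
seq[-1] = seq[0]*seq[2] = 5*4 = 20 → [5, 3, 4, 20]
append 4 → [5, 3, 4, 20, 4]
reverse → [4, 20, 4, 3, 5]
pop(1) removes 20 → [4, 4, 3, 5]
pop(1) removes 4 → [4, 3, 5]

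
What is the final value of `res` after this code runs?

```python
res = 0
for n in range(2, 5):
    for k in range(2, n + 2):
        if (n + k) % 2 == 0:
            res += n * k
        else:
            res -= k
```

20

n=2,k=2: even sum, res = 0+4 = 4
n=2,k=3: odd sum, res = 4-3 = 1
n=3,k=2: odd sum, res = 1-2 = -1
n=3,k=3: even sum, res = (-1)+9 = 8
n=3,k=4: odd sum, res = 8-4 = 4
n=4,k=2: even sum, res = 4+8 = 12
n=4,k=3: odd sum, res = 12-3 = 9
n=4,k=4: even sum, res = 9+16 = 25
n=4,k=5: odd sum, res = 25-5 = 20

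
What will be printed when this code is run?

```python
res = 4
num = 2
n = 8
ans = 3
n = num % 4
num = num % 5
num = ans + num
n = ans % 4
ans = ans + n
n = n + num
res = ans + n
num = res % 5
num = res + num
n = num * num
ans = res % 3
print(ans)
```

n = 2%4 = 2
num = 2%5 = 2
num = 3+2 = 5
n = 3%4 = 3
ans = 3+3 = 6
n = 3+5 = 8
res = 6+8 = 14
num = 14%5 = 4
num = 14+4 = 18
n = 18*18 = 324
ans = 14%3 = 2

2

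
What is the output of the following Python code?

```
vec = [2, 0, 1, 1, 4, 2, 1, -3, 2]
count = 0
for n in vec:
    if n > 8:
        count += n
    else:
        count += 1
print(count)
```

9

n=2: not >8, count = 0+1 = 1
n=0: not >8, count = 1+1 = 2
n=1: not >8, count = 2+1 = 3
n=1: not >8, count = 3+1 = 4
n=4: not >8, count = 4+1 = 5
n=2: not >8, count = 5+1 = 6
n=1: not >8, count = 6+1 = 7
n=-3: not >8, count = 7+1 = 8
n=2: not >8, count = 8+1 = 9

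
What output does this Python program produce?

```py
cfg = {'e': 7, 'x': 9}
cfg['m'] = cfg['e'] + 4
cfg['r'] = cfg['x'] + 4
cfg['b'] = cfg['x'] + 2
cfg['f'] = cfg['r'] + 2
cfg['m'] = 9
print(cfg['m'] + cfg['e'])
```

cfg['m'] = cfg['e']+4 = 11 → {'e': 7, 'x': 9, 'm': 11}
cfg['r'] = cfg['x']+4 = 13 → {'e': 7, 'x': 9, 'm': 11, 'r': 13}
cfg['b'] = cfg['x']+2 = 11 → {'e': 7, 'x': 9, 'm': 11, 'r': 13, 'b': 11}
cfg['f'] = cfg['r']+2 = 15 → {'e': 7, 'x': 9, 'm': 11, 'r': 13, 'b': 11, 'f': 15}
cfg['m'] = 9 → {'e': 7, 'x': 9, 'm': 9, 'r': 13, 'b': 11, 'f': 15}
cfg['m']+cfg['e'] = 9+7 = 16

16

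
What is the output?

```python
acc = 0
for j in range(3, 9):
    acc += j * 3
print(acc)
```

99

j=3: acc = 0+3*3 = 9
j=4: acc = 9+4*3 = 21
j=5: acc = 21+5*3 = 36
j=6: acc = 36+6*3 = 54
j=7: acc = 54+7*3 = 75
j=8: acc = 75+8*3 = 99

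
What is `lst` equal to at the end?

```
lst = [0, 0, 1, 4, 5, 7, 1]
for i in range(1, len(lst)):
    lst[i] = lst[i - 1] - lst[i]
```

i=1: lst[1] = 0-0 = 0 → [0, 0, 1, 4, 5, 7, 1]
i=2: lst[2] = 0-1 = -1 → [0, 0, -1, 4, 5, 7, 1]
i=3: lst[3] = (-1)-4 = -5 → [0, 0, -1, -5, 5, 7, 1]
i=4: lst[4] = (-5)-5 = -10 → [0, 0, -1, -5, -10, 7, 1]
i=5: lst[5] = (-10)-7 = -17 → [0, 0, -1, -5, -10, -17, 1]
i=6: lst[6] = (-17)-1 = -18 → [0, 0, -1, -5, -10, -17, -18]

[0, 0, -1, -5, -10, -17, -18]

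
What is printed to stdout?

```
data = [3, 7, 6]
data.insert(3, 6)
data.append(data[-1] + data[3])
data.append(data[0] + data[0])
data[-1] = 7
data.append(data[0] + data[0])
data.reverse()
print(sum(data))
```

insert 6 at 3 → [3, 7, 6, 6]
append data[-1]+data[3] = 6+6 = 12 → [3, 7, 6, 6, 12]
append data[0]+data[0] = 3+3 = 6 → [3, 7, 6, 6, 12, 6]
data[-1] = 7 → [3, 7, 6, 6, 12, 7]
append data[0]+data[0] = 3+3 = 6 → [3, 7, 6, 6, 12, 7, 6]
reverse → [6, 7, 12, 6, 6, 7, 3]
sum = 47

47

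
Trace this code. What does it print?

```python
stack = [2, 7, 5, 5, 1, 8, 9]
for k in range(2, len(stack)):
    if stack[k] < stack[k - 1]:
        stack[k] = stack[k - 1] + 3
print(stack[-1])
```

k=2: 5<7, stack[2] = 7+3 = 10 → [2, 7, 10, 5, 1, 8, 9]
k=3: 5<10, stack[3] = 10+3 = 13 → [2, 7, 10, 13, 1, 8, 9]
k=4: 1<13, stack[4] = 13+3 = 16 → [2, 7, 10, 13, 16, 8, 9]
k=5: 8<16, stack[5] = 16+3 = 19 → [2, 7, 10, 13, 16, 19, 9]
k=6: 9<19, stack[6] = 19+3 = 22 → [2, 7, 10, 13, 16, 19, 22]

22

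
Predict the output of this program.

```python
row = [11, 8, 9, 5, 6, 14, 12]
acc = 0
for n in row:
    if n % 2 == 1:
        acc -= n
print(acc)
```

-25

n=11: odd, acc = 0-11 = -11
n=8: not odd
n=9: odd, acc = (-11)-9 = -20
n=5: odd, acc = (-20)-5 = -25
n=6: not odd
n=14: not odd
n=12: not odd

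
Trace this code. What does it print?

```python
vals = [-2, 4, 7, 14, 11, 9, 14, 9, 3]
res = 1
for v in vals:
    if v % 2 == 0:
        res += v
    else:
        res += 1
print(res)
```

36

v=-2: even, res = 1+(-2) = -1
v=4: even, res = (-1)+4 = 3
v=7: not even, res = 3+1 = 4
v=14: even, res = 4+14 = 18
v=11: not even, res = 18+1 = 19
v=9: not even, res = 19+1 = 20
v=14: even, res = 20+14 = 34
v=9: not even, res = 34+1 = 35
v=3: not even, res = 35+1 = 36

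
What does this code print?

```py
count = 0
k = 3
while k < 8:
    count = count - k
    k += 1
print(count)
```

-25

k=3: count = 0-3 = -3
k=4: count = (-3)-4 = -7
k=5: count = (-7)-5 = -12
k=6: count = (-12)-6 = -18
k=7: count = (-18)-7 = -25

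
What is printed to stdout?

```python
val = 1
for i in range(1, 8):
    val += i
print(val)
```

i=1: val = 1+1 = 2
i=2: val = 2+2 = 4
i=3: val = 4+3 = 7
i=4: val = 7+4 = 11
i=5: val = 11+5 = 16
i=6: val = 16+6 = 22
i=7: val = 22+7 = 29

29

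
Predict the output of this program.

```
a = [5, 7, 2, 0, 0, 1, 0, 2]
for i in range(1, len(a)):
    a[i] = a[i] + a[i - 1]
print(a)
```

i=1: a[1] = 7+5 = 12 → [5, 12, 2, 0, 0, 1, 0, 2]
i=2: a[2] = 2+12 = 14 → [5, 12, 14, 0, 0, 1, 0, 2]
i=3: a[3] = 0+14 = 14 → [5, 12, 14, 14, 0, 1, 0, 2]
i=4: a[4] = 0+14 = 14 → [5, 12, 14, 14, 14, 1, 0, 2]
i=5: a[5] = 1+14 = 15 → [5, 12, 14, 14, 14, 15, 0, 2]
i=6: a[6] = 0+15 = 15 → [5, 12, 14, 14, 14, 15, 15, 2]
i=7: a[7] = 2+15 = 17 → [5, 12, 14, 14, 14, 15, 15, 17]

[5, 12, 14, 14, 14, 15, 15, 17]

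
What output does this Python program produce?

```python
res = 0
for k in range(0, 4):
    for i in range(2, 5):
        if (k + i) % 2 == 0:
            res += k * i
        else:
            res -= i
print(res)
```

k=0,i=2: even sum, res = 0+0 = 0
k=0,i=3: odd sum, res = 0-3 = -3
k=0,i=4: even sum, res = (-3)+0 = -3
k=1,i=2: odd sum, res = (-3)-2 = -5
k=1,i=3: even sum, res = (-5)+3 = -2
k=1,i=4: odd sum, res = (-2)-4 = -6
k=2,i=2: even sum, res = (-6)+4 = -2
k=2,i=3: odd sum, res = (-2)-3 = -5
k=2,i=4: even sum, res = (-5)+8 = 3
k=3,i=2: odd sum, res = 3-2 = 1
k=3,i=3: even sum, res = 1+9 = 10
k=3,i=4: odd sum, res = 10-4 = 6

6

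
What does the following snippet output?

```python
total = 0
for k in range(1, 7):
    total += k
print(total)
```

21

k=1: total = 0+1 = 1
k=2: total = 1+2 = 3
k=3: total = 3+3 = 6
k=4: total = 6+4 = 10
k=5: total = 10+5 = 15
k=6: total = 15+6 = 21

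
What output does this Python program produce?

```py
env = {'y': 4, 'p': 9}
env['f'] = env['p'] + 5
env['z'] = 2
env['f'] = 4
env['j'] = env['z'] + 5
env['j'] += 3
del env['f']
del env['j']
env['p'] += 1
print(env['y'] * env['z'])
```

env['f'] = env['p']+5 = 14 → {'y': 4, 'p': 9, 'f': 14}
env['z'] = 2 → {'y': 4, 'p': 9, 'f': 14, 'z': 2}
env['f'] = 4 → {'y': 4, 'p': 9, 'f': 4, 'z': 2}
env['j'] = env['z']+5 = 7 → {'y': 4, 'p': 9, 'f': 4, 'z': 2, 'j': 7}
env['j'] = 7+3 = 10 → {'y': 4, 'p': 9, 'f': 4, 'z': 2, 'j': 10}
del 'f' → {'y': 4, 'p': 9, 'z': 2, 'j': 10}
del 'j' → {'y': 4, 'p': 9, 'z': 2}
env['p'] = 9+1 = 10 → {'y': 4, 'p': 10, 'z': 2}
env['y']*env['z'] = 4*2 = 8

8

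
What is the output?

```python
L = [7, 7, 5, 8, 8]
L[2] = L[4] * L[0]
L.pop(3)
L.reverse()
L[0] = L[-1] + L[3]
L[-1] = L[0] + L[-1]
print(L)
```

[14, 56, 7, 21]

L[2] = L[4]*L[0] = 8*7 = 56 → [7, 7, 56, 8, 8]
pop(3) removes 8 → [7, 7, 56, 8]
reverse → [8, 56, 7, 7]
L[0] = L[-1]+L[3] = 7+7 = 14 → [14, 56, 7, 7]
L[-1] = L[0]+L[-1] = 14+7 = 21 → [14, 56, 7, 21]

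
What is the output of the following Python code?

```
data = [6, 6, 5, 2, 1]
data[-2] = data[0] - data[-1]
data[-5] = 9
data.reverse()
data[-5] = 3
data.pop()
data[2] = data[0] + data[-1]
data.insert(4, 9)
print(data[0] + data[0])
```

data[-2] = data[0]-data[-1] = 6-1 = 5 → [6, 6, 5, 5, 1]
data[-5] = 9 → [9, 6, 5, 5, 1]
reverse → [1, 5, 5, 6, 9]
data[-5] = 3 → [3, 5, 5, 6, 9]
pop() removes 9 → [3, 5, 5, 6]
data[2] = data[0]+data[-1] = 3+6 = 9 → [3, 5, 9, 6]
insert 9 at 4 → [3, 5, 9, 6, 9]
data[0]+data[0] = 3+3 = 6

6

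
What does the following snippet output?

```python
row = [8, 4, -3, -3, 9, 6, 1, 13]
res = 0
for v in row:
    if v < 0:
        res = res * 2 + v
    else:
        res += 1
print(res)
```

v=8: not <0, res = 0+1 = 1
v=4: not <0, res = 1+1 = 2
v=-3: <0, res = 2*2+(-3) = 1
v=-3: <0, res = 1*2+(-3) = -1
v=9: not <0, res = (-1)+1 = 0
v=6: not <0, res = 0+1 = 1
v=1: not <0, res = 1+1 = 2
v=13: not <0, res = 2+1 = 3

3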